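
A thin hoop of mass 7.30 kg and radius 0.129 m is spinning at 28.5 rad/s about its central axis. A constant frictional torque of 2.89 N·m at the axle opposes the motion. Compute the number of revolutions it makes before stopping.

I = MR² = (7.30)(0.129)² = 0.1215 kg·m².
The net torque has magnitude 2.89 N·m, opposing ω.
|α| = τ/I = 2.890/0.1215 = 23.79 rad/s² (deceleration).
ω² = ω₀² − 2|α|θ with ω = 0 ⇒ θ = ω₀²/(2|α|) = 17.07 rad = 2.717 rev.

≈ 2.72 revolutions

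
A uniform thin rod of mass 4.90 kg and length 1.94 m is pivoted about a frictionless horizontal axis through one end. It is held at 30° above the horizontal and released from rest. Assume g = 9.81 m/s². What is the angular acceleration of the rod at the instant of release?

About the pivot, I = (1/3)ML² = (1/3)(4.90)(1.94)² = 6.147 kg·m².
The weight acts at the center, a distance L/2 = 0.9700 m from the pivot; τ = Mg(L/2) cos 30° = 40.38 N·m.
α = τ/I = 40.38/6.147 = 6.569 rad/s².

α ≈ 6.57 rad/s²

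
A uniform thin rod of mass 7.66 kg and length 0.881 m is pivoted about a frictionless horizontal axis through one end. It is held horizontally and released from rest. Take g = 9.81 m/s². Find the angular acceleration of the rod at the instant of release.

About the pivot, I = (1/3)ML² = (1/3)(7.66)(0.881)² = 1.982 kg·m².
The weight acts at the center, a distance L/2 = 0.4405 m from the pivot; τ = Mg(L/2) = 33.10 N·m.
α = τ/I = 33.10/1.982 = 16.70 rad/s².
(Equivalently α = (3g/(2L)) = 16.70 rad/s².)

α ≈ 16.7 rad/s²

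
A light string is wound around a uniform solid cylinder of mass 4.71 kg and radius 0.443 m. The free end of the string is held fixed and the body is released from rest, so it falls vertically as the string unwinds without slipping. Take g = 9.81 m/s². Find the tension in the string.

T ≈ 15.4 N

Translation: Mg − T = Ma. Rotation about the center: TR = Iα with I = ½MR².
With a = αR: T = (I/R²)a = (1/2)M a, so Mg = (1 + 0.5000)Ma.
a = g/(1 + 0.5000) = 9.81/1.500 = 6.540 m/s².
T = 0.5000·M·a = (0.5000)(4.71)(6.540) = 15.40 N.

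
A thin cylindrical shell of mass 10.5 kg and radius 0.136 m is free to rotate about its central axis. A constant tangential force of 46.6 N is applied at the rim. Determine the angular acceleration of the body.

α ≈ 32.6 rad/s²

I = MR² = (10.5)(0.136)² = 0.1942 kg·m².
τ = F R = (46.6)(0.136) = 6.338 N·m.
Newton's second law for rotation, τ = Iα, gives α = τ/I = 6.338/0.1942 = 32.63 rad/s².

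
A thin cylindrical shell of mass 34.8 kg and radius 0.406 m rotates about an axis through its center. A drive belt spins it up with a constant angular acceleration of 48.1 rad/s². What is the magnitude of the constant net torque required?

I = MR² = (34.8)(0.406)² = 5.736 kg·m².
τ = Iα = (5.736)(48.10) = 275.9 N·m.

τ ≈ 276 N·m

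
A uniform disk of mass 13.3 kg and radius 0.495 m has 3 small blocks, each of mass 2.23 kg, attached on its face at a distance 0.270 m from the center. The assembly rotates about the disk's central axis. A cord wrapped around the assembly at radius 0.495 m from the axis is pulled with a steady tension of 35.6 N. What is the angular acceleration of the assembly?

I_disk = ½MR² = ½(13.3)(0.495)² = 1.629 kg·m².
I_blocks = 3·m·r² = 3(2.23)(0.270)² = 0.4877 kg·m².
Total I = 2.117 kg·m².
τ = F r = (35.6)(0.495) = 17.62 N·m.
α = τ/I = 17.62/2.117 = 8.324 rad/s².

α ≈ 8.32 rad/s²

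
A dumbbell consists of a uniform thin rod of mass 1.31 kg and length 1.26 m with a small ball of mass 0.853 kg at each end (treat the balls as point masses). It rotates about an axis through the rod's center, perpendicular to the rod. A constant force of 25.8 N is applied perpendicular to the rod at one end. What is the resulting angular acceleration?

α ≈ 19.1 rad/s²

I_rod = (1/12)ML² = (1/12)(1.31)(1.26)² = 0.1733 kg·m².
I_balls = 2·m·(L/2)² = 2(0.853)(0.6300)² = 0.6771 kg·m².
Total I = 0.8504 kg·m².
τ = F·(L/2) = (25.8)(0.630) = 16.25 N·m.
α = τ/I = 16.25/0.8504 = 19.11 rad/s².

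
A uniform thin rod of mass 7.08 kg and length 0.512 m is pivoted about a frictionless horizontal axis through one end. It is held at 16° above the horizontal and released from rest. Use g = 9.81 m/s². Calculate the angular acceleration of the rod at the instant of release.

About the pivot, I = (1/3)ML² = (1/3)(7.08)(0.512)² = 0.6187 kg·m².
The weight acts at the center, a distance L/2 = 0.2560 m from the pivot; τ = Mg(L/2) cos 16° = 17.09 N·m.
α = τ/I = 17.09/0.6187 = 27.63 rad/s².

α ≈ 27.6 rad/s²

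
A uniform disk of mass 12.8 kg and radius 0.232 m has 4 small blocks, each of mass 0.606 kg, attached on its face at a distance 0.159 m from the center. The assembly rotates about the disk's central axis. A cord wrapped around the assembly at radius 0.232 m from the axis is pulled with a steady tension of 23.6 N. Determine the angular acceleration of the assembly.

α ≈ 13.5 rad/s²

I_disk = ½MR² = ½(12.8)(0.232)² = 0.3445 kg·m².
I_blocks = 4·m·r² = 4(0.606)(0.159)² = 0.06128 kg·m².
Total I = 0.4058 kg·m².
τ = F r = (23.6)(0.232) = 5.475 N·m.
α = τ/I = 5.475/0.4058 = 13.49 rad/s².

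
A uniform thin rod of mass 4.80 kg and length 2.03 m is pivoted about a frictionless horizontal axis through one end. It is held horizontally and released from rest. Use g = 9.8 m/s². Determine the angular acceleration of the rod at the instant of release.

About the pivot, I = (1/3)ML² = (1/3)(4.80)(2.03)² = 6.593 kg·m².
The weight acts at the center, a distance L/2 = 1.015 m from the pivot; τ = Mg(L/2) = 47.75 N·m.
α = τ/I = 47.75/6.593 = 7.241 rad/s².

α ≈ 7.24 rad/s²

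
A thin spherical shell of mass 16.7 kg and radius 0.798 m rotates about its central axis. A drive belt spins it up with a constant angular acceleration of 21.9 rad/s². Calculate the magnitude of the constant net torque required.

I = (2/3)MR² = (2/3)(16.7)(0.798)² = 7.090 kg·m².
τ = Iα = (7.090)(21.90) = 155.3 N·m.

τ ≈ 155 N·m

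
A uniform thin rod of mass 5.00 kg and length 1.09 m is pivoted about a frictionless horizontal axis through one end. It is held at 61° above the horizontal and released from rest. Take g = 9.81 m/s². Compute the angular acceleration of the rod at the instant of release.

α ≈ 6.54 rad/s²

About the pivot, I = (1/3)ML² = (1/3)(5.00)(1.09)² = 1.980 kg·m².
The weight acts at the center, a distance L/2 = 0.5450 m from the pivot; τ = Mg(L/2) cos 61° = 12.96 N·m.
α = τ/I = 12.96/1.980 = 6.545 rad/s².
(Equivalently α = (3g/(2L)) cos 61° = 6.545 rad/s².)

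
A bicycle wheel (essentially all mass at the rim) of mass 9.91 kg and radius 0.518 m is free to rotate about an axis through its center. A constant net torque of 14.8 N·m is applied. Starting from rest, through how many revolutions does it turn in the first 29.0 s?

≈ 372 revolutions

I = MR² = (9.91)(0.518)² = 2.659 kg·m².
α = τ/I = 14.8/2.659 = 5.566 rad/s².
θ = ½αt² = ½(5.566)(29.0)² = 2340 rad.
Revolutions = θ/(2π) = 372.5.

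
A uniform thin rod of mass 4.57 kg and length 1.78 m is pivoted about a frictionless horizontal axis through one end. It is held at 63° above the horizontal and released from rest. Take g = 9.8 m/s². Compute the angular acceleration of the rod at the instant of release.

α ≈ 3.75 rad/s²

About the pivot, I = (1/3)ML² = (1/3)(4.57)(1.78)² = 4.827 kg·m².
The weight acts at the center, a distance L/2 = 0.8900 m from the pivot; τ = Mg(L/2) cos 63° = 18.10 N·m.
α = τ/I = 18.10/4.827 = 3.749 rad/s².
(Equivalently α = (3g/(2L)) cos 63° = 3.749 rad/s².)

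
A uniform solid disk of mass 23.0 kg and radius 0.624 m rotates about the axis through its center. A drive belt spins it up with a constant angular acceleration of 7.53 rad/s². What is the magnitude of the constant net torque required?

τ ≈ 33.7 N·m

I = ½MR² = (1/2)(23.0)(0.624)² = 4.478 kg·m².
τ = Iα = (4.478)(7.530) = 33.72 N·m.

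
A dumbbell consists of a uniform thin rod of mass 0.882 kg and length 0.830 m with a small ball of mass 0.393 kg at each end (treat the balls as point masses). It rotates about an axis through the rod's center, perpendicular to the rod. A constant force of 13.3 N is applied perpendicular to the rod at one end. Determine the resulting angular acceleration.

α ≈ 29.7 rad/s²

I_rod = (1/12)ML² = (1/12)(0.882)(0.830)² = 0.05063 kg·m².
I_balls = 2·m·(L/2)² = 2(0.393)(0.4150)² = 0.1354 kg·m².
Total I = 0.1860 kg·m².
τ = F·(L/2) = (13.3)(0.415) = 5.519 N·m.
α = τ/I = 5.519/0.1860 = 29.67 rad/s².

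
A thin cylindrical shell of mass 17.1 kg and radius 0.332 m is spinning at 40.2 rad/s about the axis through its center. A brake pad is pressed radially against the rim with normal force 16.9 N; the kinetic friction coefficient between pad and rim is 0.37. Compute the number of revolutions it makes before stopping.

I = MR² = (17.1)(0.332)² = 1.885 kg·m².
Friction force f = μN = (0.37)(16.9) = 6.253 N at the rim; torque magnitude τ = fR = 2.076 N·m, opposing ω.
|α| = τ/I = 2.076/1.885 = 1.101 rad/s² (deceleration).
ω² = ω₀² − 2|α|θ with ω = 0 ⇒ θ = ω₀²/(2|α|) = 733.6 rad = 116.8 rev.

≈ 117 revolutions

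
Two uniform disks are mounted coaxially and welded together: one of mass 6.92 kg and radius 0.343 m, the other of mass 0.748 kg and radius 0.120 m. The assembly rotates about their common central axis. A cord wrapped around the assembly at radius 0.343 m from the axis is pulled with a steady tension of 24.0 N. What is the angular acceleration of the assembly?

I = ½M₁R₁² + ½M₂R₂² = ½(6.92)(0.343)² + ½(0.748)(0.120)² = 0.4125 kg·m².
τ = F r = (24.0)(0.343) = 8.232 N·m.
α = τ/I = 8.232/0.4125 = 19.96 rad/s².

α ≈ 20.0 rad/s²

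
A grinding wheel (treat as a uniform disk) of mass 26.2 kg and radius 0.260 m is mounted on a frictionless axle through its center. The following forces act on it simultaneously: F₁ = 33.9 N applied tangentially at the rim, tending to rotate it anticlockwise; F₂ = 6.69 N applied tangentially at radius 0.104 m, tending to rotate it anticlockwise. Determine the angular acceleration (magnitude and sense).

α ≈ 10.7 rad/s², anticlockwise

I = ½MR² = (1/2)(26.2)(0.260)² = 0.8856 kg·m².
Taking anticlockwise as positive: τ₁ = +(33.9)(0.260) = +8.814 N·m; τ₂ = +(6.69)(0.104) = +0.6958 N·m.
Net torque τ = 9.510 N·m.
α = τ/I = 9.510/0.8856 = 10.74 rad/s².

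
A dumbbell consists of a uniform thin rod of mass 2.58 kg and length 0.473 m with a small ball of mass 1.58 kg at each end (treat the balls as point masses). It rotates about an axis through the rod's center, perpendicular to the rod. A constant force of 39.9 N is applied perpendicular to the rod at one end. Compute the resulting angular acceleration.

α ≈ 42.0 rad/s²

I_rod = (1/12)ML² = (1/12)(2.58)(0.473)² = 0.04810 kg·m².
I_balls = 2·m·(L/2)² = 2(1.58)(0.2365)² = 0.1767 kg·m².
Total I = 0.2248 kg·m².
τ = F·(L/2) = (39.9)(0.236) = 9.436 N·m.
α = τ/I = 9.436/0.2248 = 41.97 rad/s².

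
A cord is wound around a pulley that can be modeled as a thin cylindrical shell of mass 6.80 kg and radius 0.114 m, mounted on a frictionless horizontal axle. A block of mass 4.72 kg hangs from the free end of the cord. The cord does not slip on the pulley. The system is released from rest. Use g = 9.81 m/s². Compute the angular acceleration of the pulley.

I = MR² = (6.80)(0.114)² = 0.08837 kg·m².
Block: mg − T = ma. Pulley: TR = Iα. No-slip: a = αR, so T = (I/R²)a = 6.800·a.
Then mg = (m + 6.800)a, so a = (4.72)(9.81)/(4.72 + 6.800) = 4.019 m/s².
α = a/R = 4.019/0.114 = 35.26 rad/s².

α ≈ 35.3 rad/s²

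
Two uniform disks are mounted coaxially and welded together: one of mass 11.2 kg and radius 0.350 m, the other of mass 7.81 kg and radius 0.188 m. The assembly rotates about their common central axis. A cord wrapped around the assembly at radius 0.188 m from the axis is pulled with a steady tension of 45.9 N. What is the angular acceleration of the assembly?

I = ½M₁R₁² + ½M₂R₂² = ½(11.2)(0.350)² + ½(7.81)(0.188)² = 0.8240 kg·m².
τ = F r = (45.9)(0.188) = 8.629 N·m.
α = τ/I = 8.629/0.8240 = 10.47 rad/s².

α ≈ 10.5 rad/s²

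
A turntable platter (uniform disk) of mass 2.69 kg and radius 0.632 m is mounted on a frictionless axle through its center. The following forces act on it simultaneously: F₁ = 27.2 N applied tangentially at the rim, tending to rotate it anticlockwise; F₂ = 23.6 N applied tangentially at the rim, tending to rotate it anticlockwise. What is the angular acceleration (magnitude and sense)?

I = ½MR² = (1/2)(2.69)(0.632)² = 0.5372 kg·m².
Taking anticlockwise as positive: τ₁ = +(27.2)(0.632) = +17.19 N·m; τ₂ = +(23.6)(0.632) = +14.92 N·m.
Net torque τ = 32.11 N·m.
α = τ/I = 32.11/0.5372 = 59.76 rad/s².

α ≈ 59.8 rad/s², anticlockwise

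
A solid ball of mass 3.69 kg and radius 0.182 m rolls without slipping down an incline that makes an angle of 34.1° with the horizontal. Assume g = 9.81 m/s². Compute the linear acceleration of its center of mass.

a ≈ 3.93 m/s²

Translation along the incline: Mg sinθ − f = Ma.
Rotation about the center: fR = Iα with I = (2/5)MR². No-slip gives a = αR, so f = (I/R²)a = (2/5)M a.
Substituting: Mg sinθ = (1 + 0.4000)Ma, so a = g sinθ/(1 + 0.4000) = (9.81) sin 34.1° / 1.400 = 3.928 m/s².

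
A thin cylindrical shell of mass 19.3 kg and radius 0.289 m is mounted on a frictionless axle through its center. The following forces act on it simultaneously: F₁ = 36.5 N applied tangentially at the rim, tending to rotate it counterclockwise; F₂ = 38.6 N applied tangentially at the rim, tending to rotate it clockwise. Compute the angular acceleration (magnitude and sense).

I = MR² = (19.3)(0.289)² = 1.612 kg·m².
Taking counterclockwise as positive: τ₁ = +(36.5)(0.289) = +10.55 N·m; τ₂ = −(38.6)(0.289) = −11.16 N·m.
Net torque τ = -0.6069 N·m.
α = τ/I = -0.6069/1.612 = -0.3765 rad/s².

α ≈ 0.376 rad/s², clockwise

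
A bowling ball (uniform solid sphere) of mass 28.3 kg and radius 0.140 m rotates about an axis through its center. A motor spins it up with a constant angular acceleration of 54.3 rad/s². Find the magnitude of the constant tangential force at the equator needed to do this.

I = (2/5)MR² = (2/5)(28.3)(0.140)² = 0.2219 kg·m².
The required torque is τ = Iα = (0.2219)(54.30) = 12.05 N·m.
A tangential force at the equator gives τ = FR, so F = τ/R = 12.05/0.140 = 86.05 N.

F ≈ 86.1 N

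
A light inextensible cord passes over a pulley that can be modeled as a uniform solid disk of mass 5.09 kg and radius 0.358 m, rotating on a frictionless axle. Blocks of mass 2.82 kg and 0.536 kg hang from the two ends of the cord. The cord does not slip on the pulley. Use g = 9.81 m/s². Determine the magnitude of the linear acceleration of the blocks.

a ≈ 3.80 m/s²

I = ½MR² = (1/2)(5.09)(0.358)² = 0.3262 kg·m².
Heavier block: m₁g − T₁ = m₁a. Lighter block: T₂ − m₂g = m₂a.
Pulley: (T₁ − T₂)R = Iα = I(a/R), so T₁ − T₂ = (I/R²)a = (1/2)M_p a = 2.545·a.
Adding the three: (m₁ − m₂)g = (m₁ + m₂ + 2.545)a, so a = (2.82 − 0.536)(9.81)/(2.82 + 0.536 + 2.545) = 3.797 m/s².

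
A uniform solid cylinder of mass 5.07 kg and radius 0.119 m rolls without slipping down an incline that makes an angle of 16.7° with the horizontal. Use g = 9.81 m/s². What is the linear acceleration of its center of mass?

Translation along the incline: Mg sinθ − f = Ma.
Rotation about the center: fR = Iα with I = ½MR². No-slip gives a = αR, so f = (I/R²)a = (1/2)M a.
Substituting: Mg sinθ = (1 + 0.5000)Ma, so a = g sinθ/(1 + 0.5000) = (9.81) sin 16.7° / 1.500 = 1.879 m/s².

a ≈ 1.88 m/s²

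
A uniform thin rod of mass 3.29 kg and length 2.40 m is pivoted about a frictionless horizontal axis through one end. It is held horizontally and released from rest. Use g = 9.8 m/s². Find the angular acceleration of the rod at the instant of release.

About the pivot, I = (1/3)ML² = (1/3)(3.29)(2.40)² = 6.317 kg·m².
The weight acts at the center, a distance L/2 = 1.200 m from the pivot; τ = Mg(L/2) = 38.69 N·m.
α = τ/I = 38.69/6.317 = 6.125 rad/s².
(Equivalently α = (3g/(2L)) = 6.125 rad/s².)

α ≈ 6.13 rad/s²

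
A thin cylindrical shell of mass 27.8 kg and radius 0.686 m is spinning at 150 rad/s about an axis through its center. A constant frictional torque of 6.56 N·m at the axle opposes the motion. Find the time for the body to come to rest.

t ≈ 299 s

I = MR² = (27.8)(0.686)² = 13.08 kg·m².
The net torque has magnitude 6.56 N·m, opposing ω.
|α| = τ/I = 6.560/13.08 = 0.5014 rad/s² (deceleration).
0 = ω₀ − |α|t ⇒ t = ω₀/|α| = 150/0.5014 = 299.1 s.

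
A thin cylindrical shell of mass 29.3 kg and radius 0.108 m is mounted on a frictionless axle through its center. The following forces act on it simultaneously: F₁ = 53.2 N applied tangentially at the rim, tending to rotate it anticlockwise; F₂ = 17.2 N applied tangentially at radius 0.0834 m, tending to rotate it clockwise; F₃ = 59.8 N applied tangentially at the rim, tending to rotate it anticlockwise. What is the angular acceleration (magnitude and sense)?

α ≈ 31.5 rad/s², anticlockwise

I = MR² = (29.3)(0.108)² = 0.3418 kg·m².
Taking anticlockwise as positive: τ₁ = +(53.2)(0.108) = +5.746 N·m; τ₂ = −(17.2)(0.0834) = −1.434 N·m; τ₃ = +(59.8)(0.108) = +6.458 N·m.
Net torque τ = 10.77 N·m.
α = τ/I = 10.77/0.3418 = 31.51 rad/s².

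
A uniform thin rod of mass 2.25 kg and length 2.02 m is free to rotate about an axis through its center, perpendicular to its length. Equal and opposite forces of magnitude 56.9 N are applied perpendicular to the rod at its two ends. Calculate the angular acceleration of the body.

I = (1/12)ML² = (1/12)(2.25)(2.02)² = 0.7651 kg·m².
The couple gives τ = F·(L/2) + F·(L/2) = F L = (56.9)(2.02) = 114.9 N·m.
From τ = Iα: α = 114.9/0.7651 = 150.2 rad/s².

α ≈ 150 rad/s²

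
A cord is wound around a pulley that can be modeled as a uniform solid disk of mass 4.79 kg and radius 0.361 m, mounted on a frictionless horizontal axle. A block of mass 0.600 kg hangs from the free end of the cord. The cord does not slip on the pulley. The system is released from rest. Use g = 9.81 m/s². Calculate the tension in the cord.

I = ½MR² = (1/2)(4.79)(0.361)² = 0.3121 kg·m².
Block: mg − T = ma. Pulley: TR = Iα. No-slip: a = αR, so T = (I/R²)a = 2.395·a.
Then mg = (m + 2.395)a, so a = (0.600)(9.81)/(0.600 + 2.395) = 1.965 m/s².
T = 2.395·a = 4.707 N.

T ≈ 4.71 N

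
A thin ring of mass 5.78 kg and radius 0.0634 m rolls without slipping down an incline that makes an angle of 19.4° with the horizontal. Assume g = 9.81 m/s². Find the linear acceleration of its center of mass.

Translation along the incline: Mg sinθ − f = Ma.
Rotation about the center: fR = Iα with I = MR². No-slip gives a = αR, so f = (I/R²)a = M a.
Substituting: Mg sinθ = (1 + 1.000)Ma, so a = g sinθ/(1 + 1.000) = (9.81) sin 19.4° / 2.000 = 1.629 m/s².

a ≈ 1.63 m/s²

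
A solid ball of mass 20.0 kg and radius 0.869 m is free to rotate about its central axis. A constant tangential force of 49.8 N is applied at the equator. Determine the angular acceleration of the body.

I = (2/5)MR² = (2/5)(20.0)(0.869)² = 6.041 kg·m².
τ = F R = (49.8)(0.869) = 43.28 N·m.
Newton's second law for rotation, τ = Iα, gives α = τ/I = 43.28/6.041 = 7.163 rad/s².

α ≈ 7.16 rad/s²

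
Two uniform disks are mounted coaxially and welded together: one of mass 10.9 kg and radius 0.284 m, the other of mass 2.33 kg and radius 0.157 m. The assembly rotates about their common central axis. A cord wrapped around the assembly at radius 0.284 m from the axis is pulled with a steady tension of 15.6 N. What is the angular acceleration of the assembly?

I = ½M₁R₁² + ½M₂R₂² = ½(10.9)(0.284)² + ½(2.33)(0.157)² = 0.4683 kg·m².
τ = F r = (15.6)(0.284) = 4.430 N·m.
α = τ/I = 4.430/0.4683 = 9.461 rad/s².

α ≈ 9.46 rad/s²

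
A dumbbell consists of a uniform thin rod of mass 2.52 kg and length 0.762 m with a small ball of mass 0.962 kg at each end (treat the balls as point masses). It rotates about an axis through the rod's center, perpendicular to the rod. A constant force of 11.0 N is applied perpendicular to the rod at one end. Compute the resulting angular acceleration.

α ≈ 10.4 rad/s²

I_rod = (1/12)ML² = (1/12)(2.52)(0.762)² = 0.1219 kg·m².
I_balls = 2·m·(L/2)² = 2(0.962)(0.3810)² = 0.2793 kg·m².
Total I = 0.4012 kg·m².
τ = F·(L/2) = (11.0)(0.381) = 4.191 N·m.
α = τ/I = 4.191/0.4012 = 10.45 rad/s².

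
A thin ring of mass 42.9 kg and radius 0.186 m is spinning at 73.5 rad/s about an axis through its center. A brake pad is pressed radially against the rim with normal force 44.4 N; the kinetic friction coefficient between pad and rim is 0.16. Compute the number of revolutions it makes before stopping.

I = MR² = (42.9)(0.186)² = 1.484 kg·m².
Friction force f = μN = (0.16)(44.4) = 7.104 N at the rim; torque magnitude τ = fR = 1.321 N·m, opposing ω.
|α| = τ/I = 1.321/1.484 = 0.8903 rad/s² (deceleration).
ω² = ω₀² − 2|α|θ with ω = 0 ⇒ θ = ω₀²/(2|α|) = 3034 rad = 482.9 rev.

≈ 483 revolutions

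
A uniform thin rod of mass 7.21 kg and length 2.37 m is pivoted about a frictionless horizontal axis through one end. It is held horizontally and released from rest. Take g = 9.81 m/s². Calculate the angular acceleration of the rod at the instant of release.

α ≈ 6.21 rad/s²

About the pivot, I = (1/3)ML² = (1/3)(7.21)(2.37)² = 13.50 kg·m².
The weight acts at the center, a distance L/2 = 1.185 m from the pivot; τ = Mg(L/2) = 83.82 N·m.
α = τ/I = 83.82/13.50 = 6.209 rad/s².
(Equivalently α = (3g/(2L)) = 6.209 rad/s².)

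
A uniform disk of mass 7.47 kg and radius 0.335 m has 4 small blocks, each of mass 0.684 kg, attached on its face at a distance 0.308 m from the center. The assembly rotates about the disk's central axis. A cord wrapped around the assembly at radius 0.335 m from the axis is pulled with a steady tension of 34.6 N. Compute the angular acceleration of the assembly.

I_disk = ½MR² = ½(7.47)(0.335)² = 0.4192 kg·m².
I_blocks = 4·m·r² = 4(0.684)(0.308)² = 0.2595 kg·m².
Total I = 0.6787 kg·m².
τ = F r = (34.6)(0.335) = 11.59 N·m.
α = τ/I = 11.59/0.6787 = 17.08 rad/s².

α ≈ 17.1 rad/s²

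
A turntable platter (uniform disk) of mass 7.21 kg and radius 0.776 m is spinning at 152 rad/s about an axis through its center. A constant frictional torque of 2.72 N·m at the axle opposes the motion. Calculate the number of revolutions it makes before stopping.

I = ½MR² = (1/2)(7.21)(0.776)² = 2.171 kg·m².
The net torque has magnitude 2.72 N·m, opposing ω.
|α| = τ/I = 2.720/2.171 = 1.253 rad/s² (deceleration).
ω² = ω₀² − 2|α|θ with ω = 0 ⇒ θ = ω₀²/(2|α|) = 9220 rad = 1467 rev.

≈ 1470 revolutions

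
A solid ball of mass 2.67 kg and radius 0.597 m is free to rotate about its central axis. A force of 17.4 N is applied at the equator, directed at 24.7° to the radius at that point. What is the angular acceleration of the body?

α ≈ 11.4 rad/s²

I = (2/5)MR² = (2/5)(2.67)(0.597)² = 0.3806 kg·m².
Only the tangential component produces torque: τ = F R sinθ = (17.4)(0.597) sin 24.7° = 4.341 N·m.
Newton's second law for rotation, τ = Iα, gives α = τ/I = 4.341/0.3806 = 11.40 rad/s².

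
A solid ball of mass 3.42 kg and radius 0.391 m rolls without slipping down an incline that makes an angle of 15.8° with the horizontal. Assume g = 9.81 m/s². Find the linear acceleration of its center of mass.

Translation along the incline: Mg sinθ − f = Ma.
Rotation about the center: fR = Iα with I = (2/5)MR². No-slip gives a = αR, so f = (I/R²)a = (2/5)M a.
Substituting: Mg sinθ = (1 + 0.4000)Ma, so a = g sinθ/(1 + 0.4000) = (9.81) sin 15.8° / 1.400 = 1.908 m/s².

a ≈ 1.91 m/s²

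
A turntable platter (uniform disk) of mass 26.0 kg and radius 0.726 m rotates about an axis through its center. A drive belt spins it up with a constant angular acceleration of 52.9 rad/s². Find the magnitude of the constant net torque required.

I = ½MR² = (1/2)(26.0)(0.726)² = 6.852 kg·m².
τ = Iα = (6.852)(52.90) = 362.5 N·m.

τ ≈ 362 N·m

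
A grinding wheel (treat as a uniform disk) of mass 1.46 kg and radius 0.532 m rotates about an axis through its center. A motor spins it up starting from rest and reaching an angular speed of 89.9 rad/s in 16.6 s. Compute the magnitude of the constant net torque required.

τ ≈ 1.12 N·m

I = ½MR² = (1/2)(1.46)(0.532)² = 0.2066 kg·m².
α = Δω/Δt = (89.9 − 0)/16.6 = 5.416 rad/s².
τ = Iα = (0.2066)(5.416) = 1.119 N·m.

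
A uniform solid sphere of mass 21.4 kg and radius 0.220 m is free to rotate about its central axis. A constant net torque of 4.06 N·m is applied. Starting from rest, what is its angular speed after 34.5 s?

ω ≈ 338 rad/s

I = (2/5)MR² = (2/5)(21.4)(0.220)² = 0.4143 kg·m².
α = τ/I = 4.06/0.4143 = 9.800 rad/s².
ω = ω₀ + αt = 0 + (9.800)(34.5) = 338.1 rad/s.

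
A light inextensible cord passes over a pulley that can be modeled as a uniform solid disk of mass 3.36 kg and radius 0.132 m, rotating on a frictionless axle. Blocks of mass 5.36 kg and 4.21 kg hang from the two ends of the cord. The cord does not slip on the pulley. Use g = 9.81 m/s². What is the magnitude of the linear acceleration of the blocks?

I = ½MR² = (1/2)(3.36)(0.132)² = 0.02927 kg·m².
Heavier block: m₁g − T₁ = m₁a. Lighter block: T₂ − m₂g = m₂a.
Pulley: (T₁ − T₂)R = Iα = I(a/R), so T₁ − T₂ = (I/R²)a = (1/2)M_p a = 1.680·a.
Adding the three: (m₁ − m₂)g = (m₁ + m₂ + 1.680)a, so a = (5.36 − 4.21)(9.81)/(5.36 + 4.21 + 1.680) = 1.003 m/s².

a ≈ 1.00 m/s²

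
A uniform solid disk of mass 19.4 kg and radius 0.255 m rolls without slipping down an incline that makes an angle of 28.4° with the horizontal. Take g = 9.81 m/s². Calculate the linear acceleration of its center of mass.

a ≈ 3.11 m/s²

Translation along the incline: Mg sinθ − f = Ma.
Rotation about the center: fR = Iα with I = ½MR². No-slip gives a = αR, so f = (I/R²)a = (1/2)M a.
Substituting: Mg sinθ = (1 + 0.5000)Ma, so a = g sinθ/(1 + 0.5000) = (9.81) sin 28.4° / 1.500 = 3.111 m/s².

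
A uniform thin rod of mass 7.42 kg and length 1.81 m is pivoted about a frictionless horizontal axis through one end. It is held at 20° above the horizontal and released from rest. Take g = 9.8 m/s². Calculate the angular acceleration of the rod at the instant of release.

α ≈ 7.63 rad/s²

About the pivot, I = (1/3)ML² = (1/3)(7.42)(1.81)² = 8.103 kg·m².
The weight acts at the center, a distance L/2 = 0.9050 m from the pivot; τ = Mg(L/2) cos 20° = 61.84 N·m.
α = τ/I = 61.84/8.103 = 7.632 rad/s².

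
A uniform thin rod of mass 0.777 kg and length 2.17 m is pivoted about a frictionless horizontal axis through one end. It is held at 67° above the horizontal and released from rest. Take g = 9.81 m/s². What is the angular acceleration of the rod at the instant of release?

About the pivot, I = (1/3)ML² = (1/3)(0.777)(2.17)² = 1.220 kg·m².
The weight acts at the center, a distance L/2 = 1.085 m from the pivot; τ = Mg(L/2) cos 67° = 3.231 N·m.
α = τ/I = 3.231/1.220 = 2.650 rad/s².

α ≈ 2.65 rad/s²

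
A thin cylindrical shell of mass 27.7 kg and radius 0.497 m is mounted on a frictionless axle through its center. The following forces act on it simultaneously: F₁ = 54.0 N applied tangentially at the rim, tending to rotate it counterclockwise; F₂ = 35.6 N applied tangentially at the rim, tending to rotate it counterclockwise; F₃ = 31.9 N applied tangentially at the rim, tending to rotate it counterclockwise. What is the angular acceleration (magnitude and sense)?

I = MR² = (27.7)(0.497)² = 6.842 kg·m².
Taking counterclockwise as positive: τ₁ = +(54.0)(0.497) = +26.84 N·m; τ₂ = +(35.6)(0.497) = +17.69 N·m; τ₃ = +(31.9)(0.497) = +15.85 N·m.
Net torque τ = 60.39 N·m.
α = τ/I = 60.39/6.842 = 8.826 rad/s².

α ≈ 8.83 rad/s², counterclockwise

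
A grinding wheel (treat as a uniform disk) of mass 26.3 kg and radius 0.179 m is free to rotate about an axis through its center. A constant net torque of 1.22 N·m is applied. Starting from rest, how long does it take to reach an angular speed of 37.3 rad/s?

t ≈ 12.9 s

I = ½MR² = (1/2)(26.3)(0.179)² = 0.4213 kg·m².
α = τ/I = 1.22/0.4213 = 2.896 rad/s².
ω = αt ⇒ t = ω/α = 37.3/2.896 = 12.88 s.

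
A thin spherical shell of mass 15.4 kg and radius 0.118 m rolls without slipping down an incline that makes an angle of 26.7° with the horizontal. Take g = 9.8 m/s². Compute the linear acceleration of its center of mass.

a ≈ 2.64 m/s²

Translation along the incline: Mg sinθ − f = Ma.
Rotation about the center: fR = Iα with I = (2/3)MR². No-slip gives a = αR, so f = (I/R²)a = (2/3)M a.
Substituting: Mg sinθ = (1 + 0.6667)Ma, so a = g sinθ/(1 + 0.6667) = (9.8) sin 26.7° / 1.667 = 2.642 m/s².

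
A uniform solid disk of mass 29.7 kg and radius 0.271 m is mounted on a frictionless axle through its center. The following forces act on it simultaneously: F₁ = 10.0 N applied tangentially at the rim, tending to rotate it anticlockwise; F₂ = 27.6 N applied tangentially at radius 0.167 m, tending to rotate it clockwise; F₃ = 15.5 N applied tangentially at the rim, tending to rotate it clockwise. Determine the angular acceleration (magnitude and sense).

I = ½MR² = (1/2)(29.7)(0.271)² = 1.091 kg·m².
Taking anticlockwise as positive: τ₁ = +(10.0)(0.271) = +2.710 N·m; τ₂ = −(27.6)(0.167) = −4.609 N·m; τ₃ = −(15.5)(0.271) = −4.200 N·m.
Net torque τ = -6.100 N·m.
α = τ/I = -6.100/1.091 = -5.593 rad/s².

α ≈ 5.59 rad/s², clockwise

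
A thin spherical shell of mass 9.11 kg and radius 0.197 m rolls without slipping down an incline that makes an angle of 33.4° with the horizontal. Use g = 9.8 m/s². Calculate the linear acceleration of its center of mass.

Translation along the incline: Mg sinθ − f = Ma.
Rotation about the center: fR = Iα with I = (2/3)MR². No-slip gives a = αR, so f = (I/R²)a = (2/3)M a.
Substituting: Mg sinθ = (1 + 0.6667)Ma, so a = g sinθ/(1 + 0.6667) = (9.8) sin 33.4° / 1.667 = 3.237 m/s².

a ≈ 3.24 m/s²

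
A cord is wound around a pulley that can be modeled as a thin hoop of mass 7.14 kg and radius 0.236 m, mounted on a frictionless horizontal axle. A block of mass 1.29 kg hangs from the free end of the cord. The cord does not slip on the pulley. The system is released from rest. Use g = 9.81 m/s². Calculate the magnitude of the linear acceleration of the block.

I = MR² = (7.14)(0.236)² = 0.3977 kg·m².
Block: mg − T = ma. Pulley: TR = Iα. No-slip: a = αR, so T = (I/R²)a = 7.140·a.
Then mg = (m + 7.140)a, so a = (1.29)(9.81)/(1.29 + 7.140) = 1.501 m/s².

a ≈ 1.50 m/s²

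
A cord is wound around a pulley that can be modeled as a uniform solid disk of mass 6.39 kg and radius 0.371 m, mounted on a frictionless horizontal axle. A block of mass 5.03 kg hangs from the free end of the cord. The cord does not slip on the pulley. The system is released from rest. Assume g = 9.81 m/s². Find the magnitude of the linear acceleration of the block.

I = ½MR² = (1/2)(6.39)(0.371)² = 0.4398 kg·m².
Block: mg − T = ma. Pulley: TR = Iα. No-slip: a = αR, so T = (I/R²)a = 3.195·a.
Then mg = (m + 3.195)a, so a = (5.03)(9.81)/(5.03 + 3.195) = 5.999 m/s².

a ≈ 6.00 m/s²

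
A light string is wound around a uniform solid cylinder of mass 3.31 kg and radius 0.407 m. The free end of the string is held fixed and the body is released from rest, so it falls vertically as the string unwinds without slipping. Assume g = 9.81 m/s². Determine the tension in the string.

T ≈ 10.8 N

Translation: Mg − T = Ma. Rotation about the center: TR = Iα with I = ½MR².
With a = αR: T = (I/R²)a = (1/2)M a, so Mg = (1 + 0.5000)Ma.
a = g/(1 + 0.5000) = 9.81/1.500 = 6.540 m/s².
T = 0.5000·M·a = (0.5000)(3.31)(6.540) = 10.82 N.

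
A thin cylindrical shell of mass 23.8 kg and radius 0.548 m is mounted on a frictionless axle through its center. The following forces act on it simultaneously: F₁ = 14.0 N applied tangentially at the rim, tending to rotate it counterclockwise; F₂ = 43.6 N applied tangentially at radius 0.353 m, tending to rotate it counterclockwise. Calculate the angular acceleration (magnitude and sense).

α ≈ 3.23 rad/s², counterclockwise

I = MR² = (23.8)(0.548)² = 7.147 kg·m².
Taking counterclockwise as positive: τ₁ = +(14.0)(0.548) = +7.672 N·m; τ₂ = +(43.6)(0.353) = +15.39 N·m.
Net torque τ = 23.06 N·m.
α = τ/I = 23.06/7.147 = 3.227 rad/s².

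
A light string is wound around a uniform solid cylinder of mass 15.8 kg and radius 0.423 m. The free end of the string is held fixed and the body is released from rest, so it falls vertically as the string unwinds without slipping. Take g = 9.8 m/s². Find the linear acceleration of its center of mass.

Translation: Mg − T = Ma. Rotation about the center: TR = Iα with I = ½MR².
With a = αR: T = (I/R²)a = (1/2)M a, so Mg = (1 + 0.5000)Ma.
a = g/(1 + 0.5000) = 9.8/1.500 = 6.533 m/s².

a ≈ 6.53 m/s²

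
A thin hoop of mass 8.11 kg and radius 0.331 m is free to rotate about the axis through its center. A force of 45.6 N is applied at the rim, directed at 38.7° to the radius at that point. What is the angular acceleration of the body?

α ≈ 10.6 rad/s²

I = MR² = (8.11)(0.331)² = 0.8885 kg·m².
Only the tangential component produces torque: τ = F R sinθ = (45.6)(0.331) sin 38.7° = 9.437 N·m.
From τ = Iα: α = 9.437/0.8885 = 10.62 rad/s².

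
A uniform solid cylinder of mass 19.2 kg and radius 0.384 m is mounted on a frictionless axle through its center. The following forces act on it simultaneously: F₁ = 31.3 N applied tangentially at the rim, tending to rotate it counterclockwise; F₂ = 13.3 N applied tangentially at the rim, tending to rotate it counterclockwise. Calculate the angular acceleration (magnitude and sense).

α ≈ 12.1 rad/s², counterclockwise

I = ½MR² = (1/2)(19.2)(0.384)² = 1.416 kg·m².
Taking counterclockwise as positive: τ₁ = +(31.3)(0.384) = +12.02 N·m; τ₂ = +(13.3)(0.384) = +5.107 N·m.
Net torque τ = 17.13 N·m.
α = τ/I = 17.13/1.416 = 12.10 rad/s².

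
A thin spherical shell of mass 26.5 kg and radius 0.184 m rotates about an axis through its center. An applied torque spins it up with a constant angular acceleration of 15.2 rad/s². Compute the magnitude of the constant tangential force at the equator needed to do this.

I = (2/3)MR² = (2/3)(26.5)(0.184)² = 0.5981 kg·m².
The required torque is τ = Iα = (0.5981)(15.20) = 9.091 N·m.
A tangential force at the equator gives τ = FR, so F = τ/R = 9.091/0.184 = 49.41 N.

F ≈ 49.4 N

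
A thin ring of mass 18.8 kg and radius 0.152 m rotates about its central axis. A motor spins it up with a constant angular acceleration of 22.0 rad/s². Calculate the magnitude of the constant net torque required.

I = MR² = (18.8)(0.152)² = 0.4344 kg·m².
τ = Iα = (0.4344)(22.00) = 9.556 N·m.

τ ≈ 9.56 N·m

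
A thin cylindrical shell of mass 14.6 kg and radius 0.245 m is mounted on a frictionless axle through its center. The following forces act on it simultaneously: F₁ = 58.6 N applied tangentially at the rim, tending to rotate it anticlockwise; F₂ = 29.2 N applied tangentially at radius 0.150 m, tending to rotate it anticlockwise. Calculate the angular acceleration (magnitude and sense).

α ≈ 21.4 rad/s², anticlockwise

I = MR² = (14.6)(0.245)² = 0.8764 kg·m².
Taking anticlockwise as positive: τ₁ = +(58.6)(0.245) = +14.36 N·m; τ₂ = +(29.2)(0.150) = +4.380 N·m.
Net torque τ = 18.74 N·m.
α = τ/I = 18.74/0.8764 = 21.38 rad/s².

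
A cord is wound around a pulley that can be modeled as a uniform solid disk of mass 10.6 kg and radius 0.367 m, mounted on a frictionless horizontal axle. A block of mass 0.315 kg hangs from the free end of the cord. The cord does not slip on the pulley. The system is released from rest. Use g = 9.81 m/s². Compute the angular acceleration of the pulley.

α ≈ 1.50 rad/s²

I = ½MR² = (1/2)(10.6)(0.367)² = 0.7139 kg·m².
Block: mg − T = ma. Pulley: TR = Iα. No-slip: a = αR, so T = (I/R²)a = 5.300·a.
Then mg = (m + 5.300)a, so a = (0.315)(9.81)/(0.315 + 5.300) = 0.5503 m/s².
α = a/R = 0.5503/0.367 = 1.500 rad/s².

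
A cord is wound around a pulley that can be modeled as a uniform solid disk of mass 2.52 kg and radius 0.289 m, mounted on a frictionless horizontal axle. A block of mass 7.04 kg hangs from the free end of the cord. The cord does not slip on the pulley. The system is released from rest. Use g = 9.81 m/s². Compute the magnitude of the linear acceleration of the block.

I = ½MR² = (1/2)(2.52)(0.289)² = 0.1052 kg·m².
Block: mg − T = ma. Pulley: TR = Iα. No-slip: a = αR, so T = (I/R²)a = 1.260·a.
Then mg = (m + 1.260)a, so a = (7.04)(9.81)/(7.04 + 1.260) = 8.321 m/s².

a ≈ 8.32 m/s²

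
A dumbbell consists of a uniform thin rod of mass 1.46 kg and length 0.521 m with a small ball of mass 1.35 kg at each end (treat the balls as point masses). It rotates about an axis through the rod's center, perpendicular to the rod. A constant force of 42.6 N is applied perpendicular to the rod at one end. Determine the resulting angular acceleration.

I_rod = (1/12)ML² = (1/12)(1.46)(0.521)² = 0.03303 kg·m².
I_balls = 2·m·(L/2)² = 2(1.35)(0.2605)² = 0.1832 kg·m².
Total I = 0.2162 kg·m².
τ = F·(L/2) = (42.6)(0.261) = 11.10 N·m.
α = τ/I = 11.10/0.2162 = 51.32 rad/s².

α ≈ 51.3 rad/s²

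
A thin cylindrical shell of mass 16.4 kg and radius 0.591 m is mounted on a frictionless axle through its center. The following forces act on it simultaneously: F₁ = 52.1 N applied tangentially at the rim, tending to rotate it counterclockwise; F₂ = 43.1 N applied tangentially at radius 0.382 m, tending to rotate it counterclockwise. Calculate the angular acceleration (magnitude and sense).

I = MR² = (16.4)(0.591)² = 5.728 kg·m².
Taking counterclockwise as positive: τ₁ = +(52.1)(0.591) = +30.79 N·m; τ₂ = +(43.1)(0.382) = +16.46 N·m.
Net torque τ = 47.26 N·m.
α = τ/I = 47.26/5.728 = 8.250 rad/s².

α ≈ 8.25 rad/s², counterclockwise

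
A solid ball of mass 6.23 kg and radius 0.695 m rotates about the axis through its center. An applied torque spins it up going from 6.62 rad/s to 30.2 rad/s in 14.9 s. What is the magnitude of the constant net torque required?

τ ≈ 1.90 N·m

I = (2/5)MR² = (2/5)(6.23)(0.695)² = 1.204 kg·m².
α = Δω/Δt = (30.2 − 6.62)/14.9 = 1.583 rad/s².
τ = Iα = (1.204)(1.583) = 1.905 N·m.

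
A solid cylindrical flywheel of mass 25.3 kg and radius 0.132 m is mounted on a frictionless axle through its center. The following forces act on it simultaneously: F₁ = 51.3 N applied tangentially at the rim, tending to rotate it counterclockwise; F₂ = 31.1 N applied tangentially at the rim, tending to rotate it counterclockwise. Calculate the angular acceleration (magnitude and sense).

α ≈ 49.3 rad/s², counterclockwise

I = ½MR² = (1/2)(25.3)(0.132)² = 0.2204 kg·m².
Taking counterclockwise as positive: τ₁ = +(51.3)(0.132) = +6.772 N·m; τ₂ = +(31.1)(0.132) = +4.105 N·m.
Net torque τ = 10.88 N·m.
α = τ/I = 10.88/0.2204 = 49.35 rad/s².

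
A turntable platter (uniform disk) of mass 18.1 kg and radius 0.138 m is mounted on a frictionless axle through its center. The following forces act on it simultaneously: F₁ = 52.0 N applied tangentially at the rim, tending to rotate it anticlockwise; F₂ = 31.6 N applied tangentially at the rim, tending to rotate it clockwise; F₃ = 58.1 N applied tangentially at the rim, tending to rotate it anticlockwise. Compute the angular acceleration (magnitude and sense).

I = ½MR² = (1/2)(18.1)(0.138)² = 0.1723 kg·m².
Taking anticlockwise as positive: τ₁ = +(52.0)(0.138) = +7.176 N·m; τ₂ = −(31.6)(0.138) = −4.361 N·m; τ₃ = +(58.1)(0.138) = +8.018 N·m.
Net torque τ = 10.83 N·m.
α = τ/I = 10.83/0.1723 = 62.86 rad/s².

α ≈ 62.9 rad/s², anticlockwise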